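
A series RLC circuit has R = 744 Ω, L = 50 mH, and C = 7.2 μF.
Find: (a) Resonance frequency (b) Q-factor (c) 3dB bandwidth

Step 1 — Resonance: ω₀ = 1/√(LC) = 1/√(0.05·7.2e-06) = 1667 rad/s.
Step 2 — f₀ = ω₀/(2π) = 265.3 Hz.
Step 3 — Series Q: Q = ω₀L/R = 1667·0.05/744 = 0.112.
Step 4 — Bandwidth: Δω = ω₀/Q = 1.488e+04 rad/s; BW = Δω/(2π) = 2368 Hz.

(a) f₀ = 265.3 Hz  (b) Q = 0.112  (c) BW = 2368 Hz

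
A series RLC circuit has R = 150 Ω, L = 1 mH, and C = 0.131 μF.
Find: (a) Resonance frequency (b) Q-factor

Step 1 — Resonance condition Im(Z)=0 gives ω₀ = 1/√(LC).
Step 2 — ω₀ = 1/√(0.001·1.31e-07) = 8.737e+04 rad/s.
Step 3 — f₀ = ω₀/(2π) = 1.391e+04 Hz.
Step 4 — Series Q: Q = ω₀L/R = 8.737e+04·0.001/150 = 0.5825.

(a) f₀ = 1.391e+04 Hz  (b) Q = 0.5825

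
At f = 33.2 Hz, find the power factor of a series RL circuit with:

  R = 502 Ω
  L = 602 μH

Step 1 — Angular frequency: ω = 2π·f = 2π·33.2 = 208.6 rad/s.
Step 2 — Component impedances:
  R: Z = R = 502 Ω
  L: Z = jωL = j·208.6·0.000602 = 0 + j0.1256 Ω
Step 3 — Series combination: Z_total = R + L = 502 + j0.1256 Ω = 502∠0.0° Ω.
Step 4 — Power factor: PF = cos(φ) = Re(Z)/|Z| = 502/502 = 1.
Step 5 — Type: Im(Z) = 0.1256 ⇒ lagging (phase φ = 0.0°).

PF = 1 (lagging, φ = 0.0°)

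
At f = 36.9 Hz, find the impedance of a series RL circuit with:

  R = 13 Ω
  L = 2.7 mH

Step 1 — Angular frequency: ω = 2π·f = 2π·36.9 = 231.8 rad/s.
Step 2 — Component impedances:
  R: Z = R = 13 Ω
  L: Z = jωL = j·231.8·0.0027 = 0 + j0.626 Ω
Step 3 — Series combination: Z_total = R + L = 13 + j0.626 Ω = 13.02∠2.8° Ω.

Z = 13 + j0.626 Ω = 13.02∠2.8° Ω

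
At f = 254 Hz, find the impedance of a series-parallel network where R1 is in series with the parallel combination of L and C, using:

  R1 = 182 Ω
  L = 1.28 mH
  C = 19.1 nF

Step 1 — Angular frequency: ω = 2π·f = 2π·254 = 1596 rad/s.
Step 2 — Component impedances:
  R1: Z = R = 182 Ω
  L: Z = jωL = j·1596·0.00128 = 0 + j2.043 Ω
  C: Z = 1/(jωC) = -j/(ω·C) = 0 - j3.281e+04 Ω
Step 3 — Parallel branch: L || C = 1/(1/L + 1/C) = 0 + j2.043 Ω.
Step 4 — Series with R1: Z_total = R1 + (L || C) = 182 + j2.043 Ω = 182∠0.6° Ω.

Z = 182 + j2.043 Ω = 182∠0.6° Ω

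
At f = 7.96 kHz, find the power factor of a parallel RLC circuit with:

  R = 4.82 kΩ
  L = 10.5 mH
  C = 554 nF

Step 1 — Angular frequency: ω = 2π·f = 2π·7960 = 5.001e+04 rad/s.
Step 2 — Component impedances:
  R: Z = R = 4820 Ω
  L: Z = jωL = j·5.001e+04·0.0105 = 0 + j525.1 Ω
  C: Z = 1/(jωC) = -j/(ω·C) = 0 - j36.09 Ω
Step 3 — Parallel combination: 1/Z_total = 1/R + 1/L + 1/C; Z_total = 0.3116 - j38.75 Ω = 38.75∠-89.5° Ω.
Step 4 — Power factor: PF = cos(φ) = Re(Z)/|Z| = 0.31158/38.753 = 0.00804.
Step 5 — Type: Im(Z) = -38.75 ⇒ leading (phase φ = -89.5°).

PF = 0.00804 (leading, φ = -89.5°)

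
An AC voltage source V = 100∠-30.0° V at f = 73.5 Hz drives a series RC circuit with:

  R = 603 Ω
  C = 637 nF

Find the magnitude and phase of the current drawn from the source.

Step 1 — Angular frequency: ω = 2π·f = 2π·73.5 = 461.8 rad/s.
Step 2 — Component impedances:
  R: Z = R = 603 Ω
  C: Z = 1/(jωC) = -j/(ω·C) = 0 - j3399 Ω
Step 3 — Series combination: Z_total = R + C = 603 - j3399 Ω = 3452∠-79.9° Ω.
Step 4 — Source phasor: V = 100∠-30.0° V = 86.6 - j50 V.
Step 5 — Ohm's law: I = V / Z_total = (86.6 - j50) / (603 - j3399) = 0.01864 + j0.02217 A.
Step 6 — Convert to polar: |I| = 0.02897 A, ∠I = 49.9°.

I = 0.02897∠49.9° A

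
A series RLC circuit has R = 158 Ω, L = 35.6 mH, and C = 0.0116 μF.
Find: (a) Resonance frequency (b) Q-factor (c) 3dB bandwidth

Step 1 — Resonance: ω₀ = 1/√(LC) = 1/√(0.0356·1.16e-08) = 4.921e+04 rad/s.
Step 2 — f₀ = ω₀/(2π) = 7832 Hz.
Step 3 — Series Q: Q = ω₀L/R = 4.921e+04·0.0356/158 = 11.09.
Step 4 — Bandwidth: Δω = ω₀/Q = 4438 rad/s; BW = Δω/(2π) = 706.4 Hz.

(a) f₀ = 7832 Hz  (b) Q = 11.09  (c) BW = 706.4 Hz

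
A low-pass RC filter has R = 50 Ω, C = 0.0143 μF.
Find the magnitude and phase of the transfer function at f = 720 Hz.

Step 1 — Angular frequency: ω = 2π·720 = 4524 rad/s.
Step 2 — Transfer function: H(jω) = 1/(1 + jωRC).
Step 3 — Denominator: 1 + jωRC = 1 + j·4524·50·1.43e-08 = 1 + j0.003235.
Step 4 — H = 1 - j0.003235.
Step 5 — Magnitude: |H| = 1 (-0.0 dB); phase: φ = -0.2°.

|H| = 1 (-0.0 dB), φ = -0.2°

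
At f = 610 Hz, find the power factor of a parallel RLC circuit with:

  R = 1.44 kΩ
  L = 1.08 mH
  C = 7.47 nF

Step 1 — Angular frequency: ω = 2π·f = 2π·610 = 3833 rad/s.
Step 2 — Component impedances:
  R: Z = R = 1440 Ω
  L: Z = jωL = j·3833·0.00108 = 0 + j4.139 Ω
  C: Z = 1/(jωC) = -j/(ω·C) = 0 - j3.493e+04 Ω
Step 3 — Parallel combination: 1/Z_total = 1/R + 1/L + 1/C; Z_total = 0.0119 + j4.14 Ω = 4.14∠89.8° Ω.
Step 4 — Power factor: PF = cos(φ) = Re(Z)/|Z| = 0.011902/4.1398 = 0.002875.
Step 5 — Type: Im(Z) = 4.14 ⇒ lagging (phase φ = 89.8°).

PF = 0.002875 (lagging, φ = 89.8°)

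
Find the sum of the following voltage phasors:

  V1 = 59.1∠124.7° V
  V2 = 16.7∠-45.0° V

Step 1 — Convert each phasor to rectangular form:
  V1 = 59.1·(cos(124.7°) + j·sin(124.7°)) = -33.64 + j48.59 V
  V2 = 16.7·(cos(-45.0°) + j·sin(-45.0°)) = 11.81 - j11.81 V
Step 2 — Sum components: V_total = -21.84 + j36.78 V.
Step 3 — Convert to polar: |V_total| = 42.77 V, ∠V_total = 120.7°.

V_total = 42.77∠120.7° V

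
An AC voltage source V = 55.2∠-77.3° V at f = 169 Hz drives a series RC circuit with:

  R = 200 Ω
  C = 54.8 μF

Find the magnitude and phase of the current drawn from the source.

Step 1 — Angular frequency: ω = 2π·f = 2π·169 = 1062 rad/s.
Step 2 — Component impedances:
  R: Z = R = 200 Ω
  C: Z = 1/(jωC) = -j/(ω·C) = 0 - j17.19 Ω
Step 3 — Series combination: Z_total = R + C = 200 - j17.19 Ω = 200.7∠-4.9° Ω.
Step 4 — Source phasor: V = 55.2∠-77.3° V = 12.14 - j53.85 V.
Step 5 — Ohm's law: I = V / Z_total = (12.14 - j53.85) / (200 - j17.19) = 0.0832 - j0.2621 A.
Step 6 — Convert to polar: |I| = 0.275 A, ∠I = -72.4°.

I = 0.275∠-72.4° A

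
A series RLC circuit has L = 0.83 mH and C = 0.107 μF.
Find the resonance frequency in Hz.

Step 1 — Resonance condition Im(Z)=0 gives ω₀ = 1/√(LC).
Step 2 — ω₀ = 1/√(0.00083·1.07e-07) = 1.061e+05 rad/s.
Step 3 — f₀ = ω₀/(2π) = 1.689e+04 Hz.

f₀ = 1.689e+04 Hz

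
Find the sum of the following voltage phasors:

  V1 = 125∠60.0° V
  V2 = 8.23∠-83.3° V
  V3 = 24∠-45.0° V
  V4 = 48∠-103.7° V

Step 1 — Convert each phasor to rectangular form:
  V1 = 125·(cos(60.0°) + j·sin(60.0°)) = 62.5 + j108.3 V
  V2 = 8.23·(cos(-83.3°) + j·sin(-83.3°)) = 0.9602 - j8.174 V
  V3 = 24·(cos(-45.0°) + j·sin(-45.0°)) = 16.97 - j16.97 V
  V4 = 48·(cos(-103.7°) + j·sin(-103.7°)) = -11.37 - j46.63 V
Step 2 — Sum components: V_total = 69.06 + j36.47 V.
Step 3 — Convert to polar: |V_total| = 78.1 V, ∠V_total = 27.8°.

V_total = 78.1∠27.8° V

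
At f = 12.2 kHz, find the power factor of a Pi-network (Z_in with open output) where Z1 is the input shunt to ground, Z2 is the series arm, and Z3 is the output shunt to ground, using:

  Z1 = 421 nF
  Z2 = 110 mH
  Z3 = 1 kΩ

Step 1 — Angular frequency: ω = 2π·f = 2π·1.22e+04 = 7.665e+04 rad/s.
Step 2 — Component impedances:
  Z1: Z = 1/(jωC) = -j/(ω·C) = 0 - j30.99 Ω
  Z2: Z = jωL = j·7.665e+04·0.11 = 0 + j8432 Ω
  Z3: Z = R = 1000 Ω
Step 3 — With open output, the series arm Z2 and the output shunt Z3 appear in series to ground: Z2 + Z3 = 1000 + j8432 Ω.
Step 4 — Parallel with input shunt Z1: Z_in = Z1 || (Z2 + Z3) = 0.01341 - j31.1 Ω = 31.1∠-90.0° Ω.
Step 5 — Power factor: PF = cos(φ) = Re(Z)/|Z| = 0.0134146/31.0996 = 0.0004313.
Step 6 — Type: Im(Z) = -31.1 ⇒ leading (phase φ = -90.0°).

PF = 0.0004313 (leading, φ = -90.0°)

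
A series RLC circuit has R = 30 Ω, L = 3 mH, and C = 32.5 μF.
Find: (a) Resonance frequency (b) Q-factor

Step 1 — Resonance condition Im(Z)=0 gives ω₀ = 1/√(LC).
Step 2 — ω₀ = 1/√(0.003·3.25e-05) = 3203 rad/s.
Step 3 — f₀ = ω₀/(2π) = 509.7 Hz.
Step 4 — Series Q: Q = ω₀L/R = 3203·0.003/30 = 0.3203.

(a) f₀ = 509.7 Hz  (b) Q = 0.3203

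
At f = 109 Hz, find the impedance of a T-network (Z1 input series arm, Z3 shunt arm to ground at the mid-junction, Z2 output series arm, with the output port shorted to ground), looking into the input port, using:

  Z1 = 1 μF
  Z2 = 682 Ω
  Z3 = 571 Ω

Step 1 — Angular frequency: ω = 2π·f = 2π·109 = 684.9 rad/s.
Step 2 — Component impedances:
  Z1: Z = 1/(jωC) = -j/(ω·C) = 0 - j1460 Ω
  Z2: Z = R = 682 Ω
  Z3: Z = R = 571 Ω
Step 3 — With the output port shorted to ground, the output series arm Z2 runs from the junction to ground; the shunt arm Z3 also runs from the junction to ground. They appear in parallel: Z3 || Z2 = 310.8 Ω.
Step 4 — Series with input arm Z1: Z_in = Z1 + (Z3 || Z2) = 310.8 - j1460 Ω = 1493∠-78.0° Ω.

Z = 310.8 - j1460 Ω = 1493∠-78.0° Ω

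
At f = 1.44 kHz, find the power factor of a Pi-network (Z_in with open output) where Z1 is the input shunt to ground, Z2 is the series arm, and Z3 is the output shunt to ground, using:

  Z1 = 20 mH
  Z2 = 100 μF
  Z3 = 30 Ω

Step 1 — Angular frequency: ω = 2π·f = 2π·1440 = 9048 rad/s.
Step 2 — Component impedances:
  Z1: Z = jωL = j·9048·0.02 = 0 + j181 Ω
  Z2: Z = 1/(jωC) = -j/(ω·C) = 0 - j1.105 Ω
  Z3: Z = R = 30 Ω
Step 3 — With open output, the series arm Z2 and the output shunt Z3 appear in series to ground: Z2 + Z3 = 30 - j1.105 Ω.
Step 4 — Parallel with input shunt Z1: Z_in = Z1 || (Z2 + Z3) = 29.55 + j3.817 Ω = 29.79∠7.4° Ω.
Step 5 — Power factor: PF = cos(φ) = Re(Z)/|Z| = 29.548/29.793 = 0.9918.
Step 6 — Type: Im(Z) = 3.817 ⇒ lagging (phase φ = 7.4°).

PF = 0.9918 (lagging, φ = 7.4°)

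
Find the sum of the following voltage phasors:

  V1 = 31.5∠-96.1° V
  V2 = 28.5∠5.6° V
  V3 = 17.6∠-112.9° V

Step 1 — Convert each phasor to rectangular form:
  V1 = 31.5·(cos(-96.1°) + j·sin(-96.1°)) = -3.347 - j31.32 V
  V2 = 28.5·(cos(5.6°) + j·sin(5.6°)) = 28.36 + j2.781 V
  V3 = 17.6·(cos(-112.9°) + j·sin(-112.9°)) = -6.849 - j16.21 V
Step 2 — Sum components: V_total = 18.17 - j44.75 V.
Step 3 — Convert to polar: |V_total| = 48.3 V, ∠V_total = -67.9°.

V_total = 48.3∠-67.9° V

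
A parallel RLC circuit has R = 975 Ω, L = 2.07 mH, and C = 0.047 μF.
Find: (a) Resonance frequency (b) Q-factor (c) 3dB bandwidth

Step 1 — Resonance: ω₀ = 1/√(LC) = 1/√(0.00207·4.7e-08) = 1.014e+05 rad/s.
Step 2 — f₀ = ω₀/(2π) = 1.614e+04 Hz.
Step 3 — Parallel Q: Q = R/(ω₀L) = 975/(1.014e+05·0.00207) = 4.646.
Step 4 — Bandwidth: Δω = ω₀/Q = 2.182e+04 rad/s; BW = Δω/(2π) = 3473 Hz.

(a) f₀ = 1.614e+04 Hz  (b) Q = 4.646  (c) BW = 3473 Hz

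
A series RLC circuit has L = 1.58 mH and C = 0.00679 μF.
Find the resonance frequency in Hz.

Step 1 — Resonance condition Im(Z)=0 gives ω₀ = 1/√(LC).
Step 2 — ω₀ = 1/√(0.00158·6.79e-09) = 3.053e+05 rad/s.
Step 3 — f₀ = ω₀/(2π) = 4.859e+04 Hz.

f₀ = 4.859e+04 Hz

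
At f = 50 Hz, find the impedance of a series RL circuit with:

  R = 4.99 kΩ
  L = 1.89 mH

Step 1 — Angular frequency: ω = 2π·f = 2π·50 = 314.2 rad/s.
Step 2 — Component impedances:
  R: Z = R = 4990 Ω
  L: Z = jωL = j·314.2·0.00189 = 0 + j0.5938 Ω
Step 3 — Series combination: Z_total = R + L = 4990 + j0.5938 Ω = 4990∠0.0° Ω.

Z = 4990 + j0.5938 Ω = 4990∠0.0° Ω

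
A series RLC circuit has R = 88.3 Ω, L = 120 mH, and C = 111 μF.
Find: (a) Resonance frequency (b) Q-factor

Step 1 — Resonance condition Im(Z)=0 gives ω₀ = 1/√(LC).
Step 2 — ω₀ = 1/√(0.12·0.000111) = 274 rad/s.
Step 3 — f₀ = ω₀/(2π) = 43.61 Hz.
Step 4 — Series Q: Q = ω₀L/R = 274·0.12/88.3 = 0.3724.

(a) f₀ = 43.61 Hz  (b) Q = 0.3724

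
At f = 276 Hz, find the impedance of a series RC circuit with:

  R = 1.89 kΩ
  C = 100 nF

Step 1 — Angular frequency: ω = 2π·f = 2π·276 = 1734 rad/s.
Step 2 — Component impedances:
  R: Z = R = 1890 Ω
  C: Z = 1/(jωC) = -j/(ω·C) = 0 - j5766 Ω
Step 3 — Series combination: Z_total = R + C = 1890 - j5766 Ω = 6068∠-71.9° Ω.

Z = 1890 - j5766 Ω = 6068∠-71.9° Ω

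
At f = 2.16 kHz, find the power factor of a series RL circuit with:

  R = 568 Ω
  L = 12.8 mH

Step 1 — Angular frequency: ω = 2π·f = 2π·2160 = 1.357e+04 rad/s.
Step 2 — Component impedances:
  R: Z = R = 568 Ω
  L: Z = jωL = j·1.357e+04·0.0128 = 0 + j173.7 Ω
Step 3 — Series combination: Z_total = R + L = 568 + j173.7 Ω = 594∠17.0° Ω.
Step 4 — Power factor: PF = cos(φ) = Re(Z)/|Z| = 568/593.97 = 0.9563.
Step 5 — Type: Im(Z) = 173.7 ⇒ lagging (phase φ = 17.0°).

PF = 0.9563 (lagging, φ = 17.0°)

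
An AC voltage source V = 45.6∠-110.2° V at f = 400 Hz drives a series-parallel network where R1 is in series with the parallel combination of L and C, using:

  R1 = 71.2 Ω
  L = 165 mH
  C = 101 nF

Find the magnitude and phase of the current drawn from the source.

Step 1 — Angular frequency: ω = 2π·f = 2π·400 = 2513 rad/s.
Step 2 — Component impedances:
  R1: Z = R = 71.2 Ω
  L: Z = jωL = j·2513·0.165 = 0 + j414.7 Ω
  C: Z = 1/(jωC) = -j/(ω·C) = 0 - j3939 Ω
Step 3 — Parallel branch: L || C = 1/(1/L + 1/C) = 0 + j463.5 Ω.
Step 4 — Series with R1: Z_total = R1 + (L || C) = 71.2 + j463.5 Ω = 468.9∠81.3° Ω.
Step 5 — Source phasor: V = 45.6∠-110.2° V = -15.75 - j42.8 V.
Step 6 — Ohm's law: I = V / Z_total = (-15.75 - j42.8) / (71.2 + j463.5) = -0.0953 + j0.01933 A.
Step 7 — Convert to polar: |I| = 0.09725 A, ∠I = 168.5°.

I = 0.09725∠168.5° A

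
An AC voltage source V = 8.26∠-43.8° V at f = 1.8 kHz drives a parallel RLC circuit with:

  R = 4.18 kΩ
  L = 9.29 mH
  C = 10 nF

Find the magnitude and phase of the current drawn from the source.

Step 1 — Angular frequency: ω = 2π·f = 2π·1800 = 1.131e+04 rad/s.
Step 2 — Component impedances:
  R: Z = R = 4180 Ω
  L: Z = jωL = j·1.131e+04·0.00929 = 0 + j105.1 Ω
  C: Z = 1/(jωC) = -j/(ω·C) = 0 - j8842 Ω
Step 3 — Parallel combination: 1/Z_total = 1/R + 1/L + 1/C; Z_total = 2.703 + j106.3 Ω = 106.3∠88.5° Ω.
Step 4 — Source phasor: V = 8.26∠-43.8° V = 5.962 - j5.717 V.
Step 5 — Ohm's law: I = V / Z_total = (5.962 - j5.717) / (2.703 + j106.3) = -0.05234 - j0.05744 A.
Step 6 — Convert to polar: |I| = 0.07771 A, ∠I = -132.3°.

I = 0.07771∠-132.3° A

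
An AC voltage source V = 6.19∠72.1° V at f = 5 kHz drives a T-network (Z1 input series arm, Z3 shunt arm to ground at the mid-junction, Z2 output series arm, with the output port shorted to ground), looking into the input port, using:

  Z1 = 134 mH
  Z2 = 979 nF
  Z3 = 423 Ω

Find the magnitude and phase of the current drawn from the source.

Step 1 — Angular frequency: ω = 2π·f = 2π·5000 = 3.142e+04 rad/s.
Step 2 — Component impedances:
  Z1: Z = jωL = j·3.142e+04·0.134 = 0 + j4210 Ω
  Z2: Z = 1/(jωC) = -j/(ω·C) = 0 - j32.51 Ω
  Z3: Z = R = 423 Ω
Step 3 — With the output port shorted to ground, the output series arm Z2 runs from the junction to ground; the shunt arm Z3 also runs from the junction to ground. They appear in parallel: Z3 || Z2 = 2.484 - j32.32 Ω.
Step 4 — Series with input arm Z1: Z_in = Z1 + (Z3 || Z2) = 2.484 + j4177 Ω = 4177∠90.0° Ω.
Step 5 — Source phasor: V = 6.19∠72.1° V = 1.903 + j5.89 V.
Step 6 — Ohm's law: I = V / Z_total = (1.903 + j5.89) / (2.484 + j4177) = 0.00141 - j0.0004546 A.
Step 7 — Convert to polar: |I| = 0.001482 A, ∠I = -17.9°.

I = 0.001482∠-17.9° A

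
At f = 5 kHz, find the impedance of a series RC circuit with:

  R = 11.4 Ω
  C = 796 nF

Step 1 — Angular frequency: ω = 2π·f = 2π·5000 = 3.142e+04 rad/s.
Step 2 — Component impedances:
  R: Z = R = 11.4 Ω
  C: Z = 1/(jωC) = -j/(ω·C) = 0 - j39.99 Ω
Step 3 — Series combination: Z_total = R + C = 11.4 - j39.99 Ω = 41.58∠-74.1° Ω.

Z = 11.4 - j39.99 Ω = 41.58∠-74.1° Ω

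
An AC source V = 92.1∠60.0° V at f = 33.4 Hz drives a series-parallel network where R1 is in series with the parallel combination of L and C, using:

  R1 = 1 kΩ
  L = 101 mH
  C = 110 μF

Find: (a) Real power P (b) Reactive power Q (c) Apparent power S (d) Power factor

Step 1 — Angular frequency: ω = 2π·f = 2π·33.4 = 209.9 rad/s.
Step 2 — Component impedances:
  R1: Z = R = 1000 Ω
  L: Z = jωL = j·209.9·0.101 = 0 + j21.2 Ω
  C: Z = 1/(jωC) = -j/(ω·C) = 0 - j43.32 Ω
Step 3 — Parallel branch: L || C = 1/(1/L + 1/C) = 0 + j41.5 Ω.
Step 4 — Series with R1: Z_total = R1 + (L || C) = 1000 + j41.5 Ω = 1001∠2.4° Ω.
Step 5 — Source phasor: V = 92.1∠60.0° V = 46.05 + j79.76 V.
Step 6 — Current: I = V / Z = 0.04928 + j0.07772 A = 0.09202∠57.6° A.
Step 7 — Complex power: S = V·I* = 8.468 + j0.3514 VA.
Step 8 — Real power: P = Re(S) = 8.468 W.
Step 9 — Reactive power: Q = Im(S) = 0.3514 VAR.
Step 10 — Apparent power: |S| = 8.475 VA.
Step 11 — Power factor: PF = P/|S| = 0.9991 (lagging).

(a) P = 8.468 W  (b) Q = 0.3514 VAR  (c) S = 8.475 VA  (d) PF = 0.9991 (lagging)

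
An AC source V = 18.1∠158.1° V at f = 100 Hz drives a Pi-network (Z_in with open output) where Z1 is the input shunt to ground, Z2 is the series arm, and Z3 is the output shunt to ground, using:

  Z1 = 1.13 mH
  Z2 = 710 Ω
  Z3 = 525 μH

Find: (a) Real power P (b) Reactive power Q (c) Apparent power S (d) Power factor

Step 1 — Angular frequency: ω = 2π·f = 2π·100 = 628.3 rad/s.
Step 2 — Component impedances:
  Z1: Z = jωL = j·628.3·0.00113 = 0 + j0.71 Ω
  Z2: Z = R = 710 Ω
  Z3: Z = jωL = j·628.3·0.000525 = 0 + j0.3299 Ω
Step 3 — With open output, the series arm Z2 and the output shunt Z3 appear in series to ground: Z2 + Z3 = 710 + j0.3299 Ω.
Step 4 — Parallel with input shunt Z1: Z_in = Z1 || (Z2 + Z3) = 0.00071 + j0.71 Ω = 0.71∠89.9° Ω.
Step 5 — Source phasor: V = 18.1∠158.1° V = -16.79 + j6.751 V.
Step 6 — Current: I = V / Z = 9.485 + j23.66 A = 25.49∠68.2° A.
Step 7 — Complex power: S = V·I* = 0.4614 + j461.4 VA.
Step 8 — Real power: P = Re(S) = 0.4614 W.
Step 9 — Reactive power: Q = Im(S) = 461.4 VAR.
Step 10 — Apparent power: |S| = 461.4 VA.
Step 11 — Power factor: PF = P/|S| = 0.001 (lagging).

(a) P = 0.4614 W  (b) Q = 461.4 VAR  (c) S = 461.4 VA  (d) PF = 0.001 (lagging)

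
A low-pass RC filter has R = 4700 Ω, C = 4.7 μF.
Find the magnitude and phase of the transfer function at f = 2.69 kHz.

Step 1 — Angular frequency: ω = 2π·2690 = 1.69e+04 rad/s.
Step 2 — Transfer function: H(jω) = 1/(1 + jωRC).
Step 3 — Denominator: 1 + jωRC = 1 + j·1.69e+04·4700·4.7e-06 = 1 + j373.4.
Step 4 — H = 7.174e-06 - j0.002678.
Step 5 — Magnitude: |H| = 0.002678 (-51.4 dB); phase: φ = -89.8°.

|H| = 0.002678 (-51.4 dB), φ = -89.8°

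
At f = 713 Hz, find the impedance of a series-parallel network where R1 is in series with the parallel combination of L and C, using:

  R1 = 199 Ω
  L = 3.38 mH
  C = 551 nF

Step 1 — Angular frequency: ω = 2π·f = 2π·713 = 4480 rad/s.
Step 2 — Component impedances:
  R1: Z = R = 199 Ω
  L: Z = jωL = j·4480·0.00338 = 0 + j15.14 Ω
  C: Z = 1/(jωC) = -j/(ω·C) = 0 - j405.1 Ω
Step 3 — Parallel branch: L || C = 1/(1/L + 1/C) = 0 + j15.73 Ω.
Step 4 — Series with R1: Z_total = R1 + (L || C) = 199 + j15.73 Ω = 199.6∠4.5° Ω.

Z = 199 + j15.73 Ω = 199.6∠4.5° Ω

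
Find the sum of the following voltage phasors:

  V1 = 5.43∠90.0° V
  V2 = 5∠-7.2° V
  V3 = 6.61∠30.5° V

Step 1 — Convert each phasor to rectangular form:
  V1 = 5.43·(cos(90.0°) + j·sin(90.0°)) = 0 + j5.43 V
  V2 = 5·(cos(-7.2°) + j·sin(-7.2°)) = 4.961 - j0.6267 V
  V3 = 6.61·(cos(30.5°) + j·sin(30.5°)) = 5.695 + j3.355 V
Step 2 — Sum components: V_total = 10.66 + j8.158 V.
Step 3 — Convert to polar: |V_total| = 13.42 V, ∠V_total = 37.4°.

V_total = 13.42∠37.4° V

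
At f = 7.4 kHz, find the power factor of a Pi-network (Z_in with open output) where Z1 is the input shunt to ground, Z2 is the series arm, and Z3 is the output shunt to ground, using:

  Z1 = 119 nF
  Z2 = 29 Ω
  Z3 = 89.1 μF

Step 1 — Angular frequency: ω = 2π·f = 2π·7400 = 4.65e+04 rad/s.
Step 2 — Component impedances:
  Z1: Z = 1/(jωC) = -j/(ω·C) = 0 - j180.7 Ω
  Z2: Z = R = 29 Ω
  Z3: Z = 1/(jωC) = -j/(ω·C) = 0 - j0.2414 Ω
Step 3 — With open output, the series arm Z2 and the output shunt Z3 appear in series to ground: Z2 + Z3 = 29 - j0.2414 Ω.
Step 4 — Parallel with input shunt Z1: Z_in = Z1 || (Z2 + Z3) = 28.2 - j4.76 Ω = 28.6∠-9.6° Ω.
Step 5 — Power factor: PF = cos(φ) = Re(Z)/|Z| = 28.199/28.597 = 0.9861.
Step 6 — Type: Im(Z) = -4.76 ⇒ leading (phase φ = -9.6°).

PF = 0.9861 (leading, φ = -9.6°)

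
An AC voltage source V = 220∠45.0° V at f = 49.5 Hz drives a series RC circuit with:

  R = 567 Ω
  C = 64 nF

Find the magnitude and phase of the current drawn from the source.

Step 1 — Angular frequency: ω = 2π·f = 2π·49.5 = 311 rad/s.
Step 2 — Component impedances:
  R: Z = R = 567 Ω
  C: Z = 1/(jωC) = -j/(ω·C) = 0 - j5.024e+04 Ω
Step 3 — Series combination: Z_total = R + C = 567 - j5.024e+04 Ω = 5.024e+04∠-89.4° Ω.
Step 4 — Source phasor: V = 220∠45.0° V = 155.6 + j155.6 V.
Step 5 — Ohm's law: I = V / Z_total = (155.6 + j155.6) / (567 - j5.024e+04) = -0.003061 + j0.003131 A.
Step 6 — Convert to polar: |I| = 0.004379 A, ∠I = 134.4°.

I = 0.004379∠134.4° A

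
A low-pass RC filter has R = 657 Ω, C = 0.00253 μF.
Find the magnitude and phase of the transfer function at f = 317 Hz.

Step 1 — Angular frequency: ω = 2π·317 = 1992 rad/s.
Step 2 — Transfer function: H(jω) = 1/(1 + jωRC).
Step 3 — Denominator: 1 + jωRC = 1 + j·1992·657·2.53e-09 = 1 + j0.003311.
Step 4 — H = 1 - j0.003311.
Step 5 — Magnitude: |H| = 1 (-0.0 dB); phase: φ = -0.2°.

|H| = 1 (-0.0 dB), φ = -0.2°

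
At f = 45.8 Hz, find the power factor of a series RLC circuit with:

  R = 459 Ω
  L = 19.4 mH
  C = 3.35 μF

Step 1 — Angular frequency: ω = 2π·f = 2π·45.8 = 287.8 rad/s.
Step 2 — Component impedances:
  R: Z = R = 459 Ω
  L: Z = jωL = j·287.8·0.0194 = 0 + j5.583 Ω
  C: Z = 1/(jωC) = -j/(ω·C) = 0 - j1037 Ω
Step 3 — Series combination: Z_total = R + L + C = 459 - j1032 Ω = 1129∠-66.0° Ω.
Step 4 — Power factor: PF = cos(φ) = Re(Z)/|Z| = 459/1129.2 = 0.4065.
Step 5 — Type: Im(Z) = -1032 ⇒ leading (phase φ = -66.0°).

PF = 0.4065 (leading, φ = -66.0°)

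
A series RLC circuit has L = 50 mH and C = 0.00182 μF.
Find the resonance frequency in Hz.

Step 1 — Resonance condition Im(Z)=0 gives ω₀ = 1/√(LC).
Step 2 — ω₀ = 1/√(0.05·1.82e-09) = 1.048e+05 rad/s.
Step 3 — f₀ = ω₀/(2π) = 1.668e+04 Hz.

f₀ = 1.668e+04 Hz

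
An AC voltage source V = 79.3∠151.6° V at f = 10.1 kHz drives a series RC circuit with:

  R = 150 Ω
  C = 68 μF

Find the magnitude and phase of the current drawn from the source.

Step 1 — Angular frequency: ω = 2π·f = 2π·1.01e+04 = 6.346e+04 rad/s.
Step 2 — Component impedances:
  R: Z = R = 150 Ω
  C: Z = 1/(jωC) = -j/(ω·C) = 0 - j0.2317 Ω
Step 3 — Series combination: Z_total = R + C = 150 - j0.2317 Ω = 150∠-0.1° Ω.
Step 4 — Source phasor: V = 79.3∠151.6° V = -69.76 + j37.72 V.
Step 5 — Ohm's law: I = V / Z_total = (-69.76 + j37.72) / (150 - j0.2317) = -0.4654 + j0.2507 A.
Step 6 — Convert to polar: |I| = 0.5287 A, ∠I = 151.7°.

I = 0.5287∠151.7° A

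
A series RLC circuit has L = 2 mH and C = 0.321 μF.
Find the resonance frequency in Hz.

Step 1 — Resonance condition Im(Z)=0 gives ω₀ = 1/√(LC).
Step 2 — ω₀ = 1/√(0.002·3.21e-07) = 3.947e+04 rad/s.
Step 3 — f₀ = ω₀/(2π) = 6281 Hz.

f₀ = 6281 Hz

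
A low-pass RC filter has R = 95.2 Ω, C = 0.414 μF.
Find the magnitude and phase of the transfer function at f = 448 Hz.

Step 1 — Angular frequency: ω = 2π·448 = 2815 rad/s.
Step 2 — Transfer function: H(jω) = 1/(1 + jωRC).
Step 3 — Denominator: 1 + jωRC = 1 + j·2815·95.2·4.14e-07 = 1 + j0.1109.
Step 4 — H = 0.9878 - j0.1096.
Step 5 — Magnitude: |H| = 0.9939 (-0.1 dB); phase: φ = -6.3°.

|H| = 0.9939 (-0.1 dB), φ = -6.3°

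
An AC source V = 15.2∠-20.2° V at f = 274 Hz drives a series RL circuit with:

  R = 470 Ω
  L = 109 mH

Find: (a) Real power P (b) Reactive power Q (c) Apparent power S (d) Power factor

Step 1 — Angular frequency: ω = 2π·f = 2π·274 = 1722 rad/s.
Step 2 — Component impedances:
  R: Z = R = 470 Ω
  L: Z = jωL = j·1722·0.109 = 0 + j187.7 Ω
Step 3 — Series combination: Z_total = R + L = 470 + j187.7 Ω = 506.1∠21.8° Ω.
Step 4 — Source phasor: V = 15.2∠-20.2° V = 14.27 - j5.249 V.
Step 5 — Current: I = V / Z = 0.02233 - j0.02008 A = 0.03003∠-42.0° A.
Step 6 — Complex power: S = V·I* = 0.424 + j0.1693 VA.
Step 7 — Real power: P = Re(S) = 0.424 W.
Step 8 — Reactive power: Q = Im(S) = 0.1693 VAR.
Step 9 — Apparent power: |S| = 0.4565 VA.
Step 10 — Power factor: PF = P/|S| = 0.9287 (lagging).

(a) P = 0.424 W  (b) Q = 0.1693 VAR  (c) S = 0.4565 VA  (d) PF = 0.9287 (lagging)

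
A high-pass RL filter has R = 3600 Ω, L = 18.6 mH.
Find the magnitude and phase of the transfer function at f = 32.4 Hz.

Step 1 — Angular frequency: ω = 2π·32.4 = 203.6 rad/s.
Step 2 — Transfer function: H(jω) = jωL/(R + jωL).
Step 3 — Numerator jωL = j·3.786; denominator R + jωL = 3600 + j3.786.
Step 4 — H = 1.106e-06 + j0.001052.
Step 5 — Magnitude: |H| = 0.001052 (-59.6 dB); phase: φ = 89.9°.

|H| = 0.001052 (-59.6 dB), φ = 89.9°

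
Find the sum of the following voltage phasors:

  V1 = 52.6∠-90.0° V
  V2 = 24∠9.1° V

Step 1 — Convert each phasor to rectangular form:
  V1 = 52.6·(cos(-90.0°) + j·sin(-90.0°)) = 0 - j52.6 V
  V2 = 24·(cos(9.1°) + j·sin(9.1°)) = 23.7 + j3.796 V
Step 2 — Sum components: V_total = 23.7 - j48.8 V.
Step 3 — Convert to polar: |V_total| = 54.25 V, ∠V_total = -64.1°.

V_total = 54.25∠-64.1° V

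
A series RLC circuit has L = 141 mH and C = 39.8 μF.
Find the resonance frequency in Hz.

Step 1 — Resonance condition Im(Z)=0 gives ω₀ = 1/√(LC).
Step 2 — ω₀ = 1/√(0.141·3.98e-05) = 422.1 rad/s.
Step 3 — f₀ = ω₀/(2π) = 67.18 Hz.

f₀ = 67.18 Hz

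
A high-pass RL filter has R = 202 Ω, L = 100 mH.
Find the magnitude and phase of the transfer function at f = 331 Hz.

Step 1 — Angular frequency: ω = 2π·331 = 2080 rad/s.
Step 2 — Transfer function: H(jω) = jωL/(R + jωL).
Step 3 — Numerator jωL = j·208; denominator R + jωL = 202 + j208.
Step 4 — H = 0.5146 + j0.4998.
Step 5 — Magnitude: |H| = 0.7173 (-2.9 dB); phase: φ = 44.2°.

|H| = 0.7173 (-2.9 dB), φ = 44.2°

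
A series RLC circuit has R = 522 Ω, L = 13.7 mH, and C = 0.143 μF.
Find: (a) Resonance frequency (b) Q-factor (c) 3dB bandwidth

Step 1 — Resonance condition Im(Z)=0 gives ω₀ = 1/√(LC).
Step 2 — ω₀ = 1/√(0.0137·1.43e-07) = 2.259e+04 rad/s.
Step 3 — f₀ = ω₀/(2π) = 3596 Hz.
Step 4 — Series Q: Q = ω₀L/R = 2.259e+04·0.0137/522 = 0.593.
Step 5 — 3dB bandwidth: Δω = ω₀/Q = 3.81e+04 rad/s; BW = Δω/(2π) = 6064 Hz.

(a) f₀ = 3596 Hz  (b) Q = 0.593  (c) BW = 6064 Hz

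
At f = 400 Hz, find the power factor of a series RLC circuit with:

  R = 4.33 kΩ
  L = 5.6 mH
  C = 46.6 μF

Step 1 — Angular frequency: ω = 2π·f = 2π·400 = 2513 rad/s.
Step 2 — Component impedances:
  R: Z = R = 4330 Ω
  L: Z = jωL = j·2513·0.0056 = 0 + j14.07 Ω
  C: Z = 1/(jωC) = -j/(ω·C) = 0 - j8.538 Ω
Step 3 — Series combination: Z_total = R + L + C = 4330 + j5.536 Ω = 4330∠0.1° Ω.
Step 4 — Power factor: PF = cos(φ) = Re(Z)/|Z| = 4330/4330 = 1.
Step 5 — Type: Im(Z) = 5.536 ⇒ lagging (phase φ = 0.1°).

PF = 1 (lagging, φ = 0.1°)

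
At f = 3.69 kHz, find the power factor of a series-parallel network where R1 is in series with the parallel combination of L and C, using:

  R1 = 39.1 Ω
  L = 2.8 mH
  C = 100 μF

Step 1 — Angular frequency: ω = 2π·f = 2π·3690 = 2.318e+04 rad/s.
Step 2 — Component impedances:
  R1: Z = R = 39.1 Ω
  L: Z = jωL = j·2.318e+04·0.0028 = 0 + j64.92 Ω
  C: Z = 1/(jωC) = -j/(ω·C) = 0 - j0.4313 Ω
Step 3 — Parallel branch: L || C = 1/(1/L + 1/C) = 0 - j0.4342 Ω.
Step 4 — Series with R1: Z_total = R1 + (L || C) = 39.1 - j0.4342 Ω = 39.1∠-0.6° Ω.
Step 5 — Power factor: PF = cos(φ) = Re(Z)/|Z| = 39.1/39.102 = 0.9999.
Step 6 — Type: Im(Z) = -0.4342 ⇒ leading (phase φ = -0.6°).

PF = 0.9999 (leading, φ = -0.6°)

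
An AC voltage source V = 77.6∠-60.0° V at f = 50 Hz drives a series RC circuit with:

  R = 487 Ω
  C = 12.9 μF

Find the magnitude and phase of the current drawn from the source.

Step 1 — Angular frequency: ω = 2π·f = 2π·50 = 314.2 rad/s.
Step 2 — Component impedances:
  R: Z = R = 487 Ω
  C: Z = 1/(jωC) = -j/(ω·C) = 0 - j246.8 Ω
Step 3 — Series combination: Z_total = R + C = 487 - j246.8 Ω = 545.9∠-26.9° Ω.
Step 4 — Source phasor: V = 77.6∠-60.0° V = 38.8 - j67.2 V.
Step 5 — Ohm's law: I = V / Z_total = (38.8 - j67.2) / (487 - j246.8) = 0.119 - j0.07768 A.
Step 6 — Convert to polar: |I| = 0.1421 A, ∠I = -33.1°.

I = 0.1421∠-33.1° A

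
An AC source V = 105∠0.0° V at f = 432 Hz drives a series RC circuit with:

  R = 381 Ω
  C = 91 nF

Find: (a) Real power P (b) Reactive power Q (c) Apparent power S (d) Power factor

Step 1 — Angular frequency: ω = 2π·f = 2π·432 = 2714 rad/s.
Step 2 — Component impedances:
  R: Z = R = 381 Ω
  C: Z = 1/(jωC) = -j/(ω·C) = 0 - j4049 Ω
Step 3 — Series combination: Z_total = R + C = 381 - j4049 Ω = 4066∠-84.6° Ω.
Step 4 — Source phasor: V = 105∠0.0° V = 105 V.
Step 5 — Current: I = V / Z = 0.002419 + j0.02571 A = 0.02582∠84.6° A.
Step 6 — Complex power: S = V·I* = 0.254 - j2.699 VA.
Step 7 — Real power: P = Re(S) = 0.254 W.
Step 8 — Reactive power: Q = Im(S) = -2.699 VAR.
Step 9 — Apparent power: |S| = 2.711 VA.
Step 10 — Power factor: PF = P/|S| = 0.09369 (leading).

(a) P = 0.254 W  (b) Q = -2.699 VAR  (c) S = 2.711 VA  (d) PF = 0.09369 (leading)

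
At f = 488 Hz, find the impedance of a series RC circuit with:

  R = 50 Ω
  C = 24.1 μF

Step 1 — Angular frequency: ω = 2π·f = 2π·488 = 3066 rad/s.
Step 2 — Component impedances:
  R: Z = R = 50 Ω
  C: Z = 1/(jωC) = -j/(ω·C) = 0 - j13.53 Ω
Step 3 — Series combination: Z_total = R + C = 50 - j13.53 Ω = 51.8∠-15.1° Ω.

Z = 50 - j13.53 Ω = 51.8∠-15.1° Ω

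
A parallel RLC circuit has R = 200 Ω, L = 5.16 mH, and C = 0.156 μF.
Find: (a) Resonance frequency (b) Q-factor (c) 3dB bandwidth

Step 1 — Resonance: ω₀ = 1/√(LC) = 1/√(0.00516·1.56e-07) = 3.525e+04 rad/s.
Step 2 — f₀ = ω₀/(2π) = 5610 Hz.
Step 3 — Parallel Q: Q = R/(ω₀L) = 200/(3.525e+04·0.00516) = 1.1.
Step 4 — Bandwidth: Δω = ω₀/Q = 3.205e+04 rad/s; BW = Δω/(2π) = 5101 Hz.

(a) f₀ = 5610 Hz  (b) Q = 1.1  (c) BW = 5101 Hz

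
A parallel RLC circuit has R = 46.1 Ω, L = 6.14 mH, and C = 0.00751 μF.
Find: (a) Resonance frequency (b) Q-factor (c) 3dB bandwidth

Step 1 — Resonance: ω₀ = 1/√(LC) = 1/√(0.00614·7.51e-09) = 1.473e+05 rad/s.
Step 2 — f₀ = ω₀/(2π) = 2.344e+04 Hz.
Step 3 — Parallel Q: Q = R/(ω₀L) = 46.1/(1.473e+05·0.00614) = 0.05098.
Step 4 — Bandwidth: Δω = ω₀/Q = 2.888e+06 rad/s; BW = Δω/(2π) = 4.597e+05 Hz.

(a) f₀ = 2.344e+04 Hz  (b) Q = 0.05098  (c) BW = 4.597e+05 Hz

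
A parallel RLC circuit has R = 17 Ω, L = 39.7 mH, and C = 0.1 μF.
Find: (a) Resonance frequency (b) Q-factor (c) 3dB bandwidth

Step 1 — Resonance: ω₀ = 1/√(LC) = 1/√(0.0397·1e-07) = 1.587e+04 rad/s.
Step 2 — f₀ = ω₀/(2π) = 2526 Hz.
Step 3 — Parallel Q: Q = R/(ω₀L) = 17/(1.587e+04·0.0397) = 0.02698.
Step 4 — Bandwidth: Δω = ω₀/Q = 5.882e+05 rad/s; BW = Δω/(2π) = 9.362e+04 Hz.

(a) f₀ = 2526 Hz  (b) Q = 0.02698  (c) BW = 9.362e+04 Hz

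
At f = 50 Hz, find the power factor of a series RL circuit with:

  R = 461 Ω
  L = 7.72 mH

Step 1 — Angular frequency: ω = 2π·f = 2π·50 = 314.2 rad/s.
Step 2 — Component impedances:
  R: Z = R = 461 Ω
  L: Z = jωL = j·314.2·0.00772 = 0 + j2.425 Ω
Step 3 — Series combination: Z_total = R + L = 461 + j2.425 Ω = 461∠0.3° Ω.
Step 4 — Power factor: PF = cos(φ) = Re(Z)/|Z| = 461/461 = 1.
Step 5 — Type: Im(Z) = 2.425 ⇒ lagging (phase φ = 0.3°).

PF = 1 (lagging, φ = 0.3°)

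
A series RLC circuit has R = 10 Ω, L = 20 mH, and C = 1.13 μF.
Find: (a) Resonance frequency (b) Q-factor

Step 1 — Resonance condition Im(Z)=0 gives ω₀ = 1/√(LC).
Step 2 — ω₀ = 1/√(0.02·1.13e-06) = 6652 rad/s.
Step 3 — f₀ = ω₀/(2π) = 1059 Hz.
Step 4 — Series Q: Q = ω₀L/R = 6652·0.02/10 = 13.3.

(a) f₀ = 1059 Hz  (b) Q = 13.3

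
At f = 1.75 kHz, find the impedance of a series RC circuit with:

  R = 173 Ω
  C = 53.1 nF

Step 1 — Angular frequency: ω = 2π·f = 2π·1750 = 1.1e+04 rad/s.
Step 2 — Component impedances:
  R: Z = R = 173 Ω
  C: Z = 1/(jωC) = -j/(ω·C) = 0 - j1713 Ω
Step 3 — Series combination: Z_total = R + C = 173 - j1713 Ω = 1721∠-84.2° Ω.

Z = 173 - j1713 Ω = 1721∠-84.2° Ω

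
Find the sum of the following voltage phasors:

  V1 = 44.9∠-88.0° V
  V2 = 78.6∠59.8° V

Step 1 — Convert each phasor to rectangular form:
  V1 = 44.9·(cos(-88.0°) + j·sin(-88.0°)) = 1.567 - j44.87 V
  V2 = 78.6·(cos(59.8°) + j·sin(59.8°)) = 39.54 + j67.93 V
Step 2 — Sum components: V_total = 41.1 + j23.06 V.
Step 3 — Convert to polar: |V_total| = 47.13 V, ∠V_total = 29.3°.

V_total = 47.13∠29.3° V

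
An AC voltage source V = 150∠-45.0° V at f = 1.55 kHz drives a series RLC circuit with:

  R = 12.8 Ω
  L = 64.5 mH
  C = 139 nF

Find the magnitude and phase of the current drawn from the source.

Step 1 — Angular frequency: ω = 2π·f = 2π·1550 = 9739 rad/s.
Step 2 — Component impedances:
  R: Z = R = 12.8 Ω
  L: Z = jωL = j·9739·0.0645 = 0 + j628.2 Ω
  C: Z = 1/(jωC) = -j/(ω·C) = 0 - j738.7 Ω
Step 3 — Series combination: Z_total = R + L + C = 12.8 - j110.5 Ω = 111.3∠-83.4° Ω.
Step 4 — Source phasor: V = 150∠-45.0° V = 106.1 - j106.1 V.
Step 5 — Ohm's law: I = V / Z_total = (106.1 - j106.1) / (12.8 - j110.5) = 1.056 + j0.8371 A.
Step 6 — Convert to polar: |I| = 1.348 A, ∠I = 38.4°.

I = 1.348∠38.4° A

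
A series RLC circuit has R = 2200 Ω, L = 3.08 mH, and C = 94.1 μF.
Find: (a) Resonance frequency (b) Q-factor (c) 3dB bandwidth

Step 1 — Resonance condition Im(Z)=0 gives ω₀ = 1/√(LC).
Step 2 — ω₀ = 1/√(0.00308·9.41e-05) = 1858 rad/s.
Step 3 — f₀ = ω₀/(2π) = 295.6 Hz.
Step 4 — Series Q: Q = ω₀L/R = 1858·0.00308/2200 = 0.002601.
Step 5 — 3dB bandwidth: Δω = ω₀/Q = 7.143e+05 rad/s; BW = Δω/(2π) = 1.137e+05 Hz.

(a) f₀ = 295.6 Hz  (b) Q = 0.002601  (c) BW = 1.137e+05 Hz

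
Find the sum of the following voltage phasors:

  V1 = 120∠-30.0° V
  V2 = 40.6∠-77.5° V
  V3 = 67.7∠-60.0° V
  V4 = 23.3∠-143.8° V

Step 1 — Convert each phasor to rectangular form:
  V1 = 120·(cos(-30.0°) + j·sin(-30.0°)) = 103.9 - j60 V
  V2 = 40.6·(cos(-77.5°) + j·sin(-77.5°)) = 8.787 - j39.64 V
  V3 = 67.7·(cos(-60.0°) + j·sin(-60.0°)) = 33.85 - j58.63 V
  V4 = 23.3·(cos(-143.8°) + j·sin(-143.8°)) = -18.8 - j13.76 V
Step 2 — Sum components: V_total = 127.8 - j172 V.
Step 3 — Convert to polar: |V_total| = 214.3 V, ∠V_total = -53.4°.

V_total = 214.3∠-53.4° V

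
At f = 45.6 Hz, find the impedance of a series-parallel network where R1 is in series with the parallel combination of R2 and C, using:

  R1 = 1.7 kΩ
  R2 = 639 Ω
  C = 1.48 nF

Step 1 — Angular frequency: ω = 2π·f = 2π·45.6 = 286.5 rad/s.
Step 2 — Component impedances:
  R1: Z = R = 1700 Ω
  R2: Z = R = 639 Ω
  C: Z = 1/(jωC) = -j/(ω·C) = 0 - j2.358e+06 Ω
Step 3 — Parallel branch: R2 || C = 1/(1/R2 + 1/C) = 639 - j0.1731 Ω.
Step 4 — Series with R1: Z_total = R1 + (R2 || C) = 2339 - j0.1731 Ω = 2339∠-0.0° Ω.

Z = 2339 - j0.1731 Ω = 2339∠-0.0° Ω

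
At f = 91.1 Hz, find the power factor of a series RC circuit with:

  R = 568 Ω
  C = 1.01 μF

Step 1 — Angular frequency: ω = 2π·f = 2π·91.1 = 572.4 rad/s.
Step 2 — Component impedances:
  R: Z = R = 568 Ω
  C: Z = 1/(jωC) = -j/(ω·C) = 0 - j1730 Ω
Step 3 — Series combination: Z_total = R + C = 568 - j1730 Ω = 1821∠-71.8° Ω.
Step 4 — Power factor: PF = cos(φ) = Re(Z)/|Z| = 568/1820.6 = 0.312.
Step 5 — Type: Im(Z) = -1730 ⇒ leading (phase φ = -71.8°).

PF = 0.312 (leading, φ = -71.8°)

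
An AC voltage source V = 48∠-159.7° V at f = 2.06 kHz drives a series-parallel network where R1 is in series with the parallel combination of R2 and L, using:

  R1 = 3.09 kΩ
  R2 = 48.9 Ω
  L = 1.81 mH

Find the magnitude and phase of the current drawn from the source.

Step 1 — Angular frequency: ω = 2π·f = 2π·2060 = 1.294e+04 rad/s.
Step 2 — Component impedances:
  R1: Z = R = 3090 Ω
  R2: Z = R = 48.9 Ω
  L: Z = jωL = j·1.294e+04·0.00181 = 0 + j23.43 Ω
Step 3 — Parallel branch: R2 || L = 1/(1/R2 + 1/L) = 9.129 + j19.05 Ω.
Step 4 — Series with R1: Z_total = R1 + (R2 || L) = 3099 + j19.05 Ω = 3099∠0.4° Ω.
Step 5 — Source phasor: V = 48∠-159.7° V = -45.02 - j16.65 V.
Step 6 — Ohm's law: I = V / Z_total = (-45.02 - j16.65) / (3099 + j19.05) = -0.01456 - j0.005284 A.
Step 7 — Convert to polar: |I| = 0.01549 A, ∠I = -160.1°.

I = 0.01549∠-160.1° A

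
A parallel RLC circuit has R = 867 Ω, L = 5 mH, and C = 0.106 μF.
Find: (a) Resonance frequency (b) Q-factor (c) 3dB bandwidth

Step 1 — Resonance: ω₀ = 1/√(LC) = 1/√(0.005·1.06e-07) = 4.344e+04 rad/s.
Step 2 — f₀ = ω₀/(2π) = 6913 Hz.
Step 3 — Parallel Q: Q = R/(ω₀L) = 867/(4.344e+04·0.005) = 3.992.
Step 4 — Bandwidth: Δω = ω₀/Q = 1.088e+04 rad/s; BW = Δω/(2π) = 1732 Hz.

(a) f₀ = 6913 Hz  (b) Q = 3.992  (c) BW = 1732 Hz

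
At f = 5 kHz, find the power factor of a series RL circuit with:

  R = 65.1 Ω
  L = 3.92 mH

Step 1 — Angular frequency: ω = 2π·f = 2π·5000 = 3.142e+04 rad/s.
Step 2 — Component impedances:
  R: Z = R = 65.1 Ω
  L: Z = jωL = j·3.142e+04·0.00392 = 0 + j123.2 Ω
Step 3 — Series combination: Z_total = R + L = 65.1 + j123.2 Ω = 139.3∠62.1° Ω.
Step 4 — Power factor: PF = cos(φ) = Re(Z)/|Z| = 65.1/139.3 = 0.4673.
Step 5 — Type: Im(Z) = 123.2 ⇒ lagging (phase φ = 62.1°).

PF = 0.4673 (lagging, φ = 62.1°)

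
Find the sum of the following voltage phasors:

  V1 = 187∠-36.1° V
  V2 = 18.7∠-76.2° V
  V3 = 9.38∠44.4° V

Step 1 — Convert each phasor to rectangular form:
  V1 = 187·(cos(-36.1°) + j·sin(-36.1°)) = 151.1 - j110.2 V
  V2 = 18.7·(cos(-76.2°) + j·sin(-76.2°)) = 4.461 - j18.16 V
  V3 = 9.38·(cos(44.4°) + j·sin(44.4°)) = 6.702 + j6.563 V
Step 2 — Sum components: V_total = 162.3 - j121.8 V.
Step 3 — Convert to polar: |V_total| = 202.9 V, ∠V_total = -36.9°.

V_total = 202.9∠-36.9° V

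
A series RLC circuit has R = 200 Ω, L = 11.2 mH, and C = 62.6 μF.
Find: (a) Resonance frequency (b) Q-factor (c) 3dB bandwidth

Step 1 — Resonance: ω₀ = 1/√(LC) = 1/√(0.0112·6.26e-05) = 1194 rad/s.
Step 2 — f₀ = ω₀/(2π) = 190.1 Hz.
Step 3 — Series Q: Q = ω₀L/R = 1194·0.0112/200 = 0.06688.
Step 4 — Bandwidth: Δω = ω₀/Q = 1.786e+04 rad/s; BW = Δω/(2π) = 2842 Hz.

(a) f₀ = 190.1 Hz  (b) Q = 0.06688  (c) BW = 2842 Hz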